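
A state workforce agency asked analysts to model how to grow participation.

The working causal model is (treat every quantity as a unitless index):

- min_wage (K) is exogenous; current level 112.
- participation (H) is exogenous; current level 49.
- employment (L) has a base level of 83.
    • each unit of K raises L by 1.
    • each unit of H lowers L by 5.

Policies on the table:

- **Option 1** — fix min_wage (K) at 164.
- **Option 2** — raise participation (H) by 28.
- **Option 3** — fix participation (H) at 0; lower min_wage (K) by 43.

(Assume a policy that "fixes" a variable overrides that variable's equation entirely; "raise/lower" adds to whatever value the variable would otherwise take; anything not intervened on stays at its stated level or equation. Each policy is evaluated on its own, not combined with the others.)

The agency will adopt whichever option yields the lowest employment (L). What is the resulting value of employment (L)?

-190

Option 1 (K := 164):
  K = 164
  H = 49
  L = 83 + 164 − 5·49 = 2
Option 2 (H + 28):
  K = 112
  H = 49 + 28 = 77
  L = 83 + 112 − 5·77 = -190
Option 3 (H := 0, K − 43):
  K = 112 − 43 = 69
  H = 0
  L = 83 + 69 − 5·0 = 152
Comparing — Option 1: L=2, Option 2: L=-190, Option 3: L=152. Lowest is -190 (Option 2).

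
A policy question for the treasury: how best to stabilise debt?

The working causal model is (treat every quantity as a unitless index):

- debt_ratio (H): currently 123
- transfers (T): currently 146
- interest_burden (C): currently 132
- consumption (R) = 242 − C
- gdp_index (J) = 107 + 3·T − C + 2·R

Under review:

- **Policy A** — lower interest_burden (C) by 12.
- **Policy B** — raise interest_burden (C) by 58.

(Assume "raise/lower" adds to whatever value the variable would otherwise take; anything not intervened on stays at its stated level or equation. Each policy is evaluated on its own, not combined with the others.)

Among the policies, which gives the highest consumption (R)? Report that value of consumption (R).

122

Policy A (C − 12):
  C = 132 − 12 = 120
  R = 242 − 120 = 122
Policy B (C + 58):
  C = 132 + 58 = 190
  R = 242 − 190 = 52
Comparing — Policy A: R=122, Policy B: R=52. Highest is 122 (Policy A).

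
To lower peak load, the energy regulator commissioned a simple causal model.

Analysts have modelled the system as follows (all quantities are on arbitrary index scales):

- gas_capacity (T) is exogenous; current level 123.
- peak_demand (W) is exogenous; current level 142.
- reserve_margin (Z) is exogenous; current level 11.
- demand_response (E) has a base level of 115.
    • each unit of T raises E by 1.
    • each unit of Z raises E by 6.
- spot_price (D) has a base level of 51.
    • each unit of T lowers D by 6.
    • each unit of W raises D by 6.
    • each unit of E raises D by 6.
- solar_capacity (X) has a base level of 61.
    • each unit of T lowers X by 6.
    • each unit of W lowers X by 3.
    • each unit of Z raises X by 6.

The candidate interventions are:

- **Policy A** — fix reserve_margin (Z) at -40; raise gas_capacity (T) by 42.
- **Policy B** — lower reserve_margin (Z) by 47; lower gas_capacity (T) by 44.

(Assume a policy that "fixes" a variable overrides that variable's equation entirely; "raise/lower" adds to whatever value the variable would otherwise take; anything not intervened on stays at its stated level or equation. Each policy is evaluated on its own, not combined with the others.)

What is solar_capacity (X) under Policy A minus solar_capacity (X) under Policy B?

-540

Policy A (Z := -40, T + 42):
  T = 123 + 42 = 165
  W = 142
  Z = -40
  X = 61 − 6·165 − 3·142 + 6·(-40) = -1595
Policy B (Z − 47, T − 44):
  T = 123 − 44 = 79
  W = 142
  Z = 11 − 47 = -36
  X = 61 − 6·79 − 3·142 + 6·(-36) = -1055
X: -1595 − (-1055) = -540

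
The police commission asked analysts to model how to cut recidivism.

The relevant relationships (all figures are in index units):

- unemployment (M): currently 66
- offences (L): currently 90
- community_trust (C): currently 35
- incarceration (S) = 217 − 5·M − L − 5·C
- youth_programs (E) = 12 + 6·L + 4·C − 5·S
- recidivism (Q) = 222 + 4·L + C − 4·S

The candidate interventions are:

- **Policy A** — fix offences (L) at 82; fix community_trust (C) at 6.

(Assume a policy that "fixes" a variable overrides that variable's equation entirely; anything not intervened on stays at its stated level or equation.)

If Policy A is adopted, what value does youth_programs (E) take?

Policy A (L := 82, C := 6):
  M = 66
  L = 82
  C = 6
  S = 217 − 5·66 − 82 − 5·6 = -225
  E = 12 + 6·82 + 4·6 − 5·(-225) = 1653

1653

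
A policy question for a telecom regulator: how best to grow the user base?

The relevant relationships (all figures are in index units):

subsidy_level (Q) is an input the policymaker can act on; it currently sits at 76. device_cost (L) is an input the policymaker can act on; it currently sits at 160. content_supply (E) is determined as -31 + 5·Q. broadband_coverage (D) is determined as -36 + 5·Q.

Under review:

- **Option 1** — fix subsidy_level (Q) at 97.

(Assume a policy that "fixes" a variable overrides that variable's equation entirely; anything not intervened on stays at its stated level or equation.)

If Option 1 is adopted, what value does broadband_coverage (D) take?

449

Option 1 (Q := 97):
  Q = 97
  D = -36 + 5·97 = 449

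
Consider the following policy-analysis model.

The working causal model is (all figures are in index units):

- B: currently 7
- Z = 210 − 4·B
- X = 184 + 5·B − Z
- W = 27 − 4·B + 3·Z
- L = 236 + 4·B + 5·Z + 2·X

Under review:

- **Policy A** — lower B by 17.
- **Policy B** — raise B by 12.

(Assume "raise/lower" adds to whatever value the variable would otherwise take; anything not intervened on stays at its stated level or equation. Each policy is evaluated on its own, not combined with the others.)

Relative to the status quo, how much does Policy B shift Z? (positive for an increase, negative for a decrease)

-48

Baseline:
  B = 7
  Z = 210 − 4·7 = 182
Policy B (B + 12):
  B = 7 + 12 = 19
  Z = 210 − 4·19 = 134
Change in Z: 134 − 182 = -48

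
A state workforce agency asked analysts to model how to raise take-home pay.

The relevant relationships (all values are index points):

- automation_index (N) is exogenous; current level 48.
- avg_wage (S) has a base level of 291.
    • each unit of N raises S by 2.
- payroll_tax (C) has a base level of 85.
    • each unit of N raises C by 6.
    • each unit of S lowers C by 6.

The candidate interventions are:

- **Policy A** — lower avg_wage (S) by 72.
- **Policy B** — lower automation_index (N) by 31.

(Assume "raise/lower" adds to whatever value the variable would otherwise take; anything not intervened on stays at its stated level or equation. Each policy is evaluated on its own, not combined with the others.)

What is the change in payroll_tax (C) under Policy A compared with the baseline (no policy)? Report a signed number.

Baseline:
  N = 48
  S = 291 + 2·48 = 387
  C = 85 + 6·48 − 6·387 = -1949
Policy A (S − 72):
  N = 48
  S = 291 + 2·48 (−72 from intervention) = 315
  C = 85 + 6·48 − 6·315 = -1517
Change in C: -1517 − (-1949) = 432

432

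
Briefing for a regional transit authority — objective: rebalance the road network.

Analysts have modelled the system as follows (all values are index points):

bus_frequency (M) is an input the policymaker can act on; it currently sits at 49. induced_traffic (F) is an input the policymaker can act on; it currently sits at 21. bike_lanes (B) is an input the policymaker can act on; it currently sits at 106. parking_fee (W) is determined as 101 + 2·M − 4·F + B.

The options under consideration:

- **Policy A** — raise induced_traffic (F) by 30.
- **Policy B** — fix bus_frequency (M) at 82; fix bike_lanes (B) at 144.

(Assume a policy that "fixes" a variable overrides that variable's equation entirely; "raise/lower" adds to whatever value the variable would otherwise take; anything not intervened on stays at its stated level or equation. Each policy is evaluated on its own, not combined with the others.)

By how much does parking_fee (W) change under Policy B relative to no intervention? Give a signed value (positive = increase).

Baseline:
  M = 49
  F = 21
  B = 106
  W = 101 + 2·49 − 4·21 + 106 = 221
Policy B (M := 82, B := 144):
  M = 82
  F = 21
  B = 144
  W = 101 + 2·82 − 4·21 + 144 = 325
Change in W: 325 − 221 = 104

104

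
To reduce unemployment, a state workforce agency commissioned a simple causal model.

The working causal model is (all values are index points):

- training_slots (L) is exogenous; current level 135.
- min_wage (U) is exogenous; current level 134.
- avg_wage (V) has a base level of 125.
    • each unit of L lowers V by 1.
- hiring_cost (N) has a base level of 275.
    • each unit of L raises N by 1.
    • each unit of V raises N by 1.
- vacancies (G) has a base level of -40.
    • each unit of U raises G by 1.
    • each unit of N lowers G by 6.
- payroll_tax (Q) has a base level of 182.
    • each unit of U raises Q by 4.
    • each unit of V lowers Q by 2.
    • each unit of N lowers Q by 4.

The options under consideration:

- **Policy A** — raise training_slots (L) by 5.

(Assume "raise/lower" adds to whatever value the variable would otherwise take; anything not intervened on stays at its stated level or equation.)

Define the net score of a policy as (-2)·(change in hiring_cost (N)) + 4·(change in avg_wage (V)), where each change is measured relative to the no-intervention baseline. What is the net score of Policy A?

Baseline:
  L = 135
  V = 125 − 135 = -10
  N = 275 + 135 + (-10) = 400
Policy A (L + 5):
  L = 135 + 5 = 140
  V = 125 − 140 = -15
  N = 275 + 140 + (-15) = 400
ΔN = 400 − 400 = 0; ΔV = -15 − (-10) = -5
Score = (-2)·0 + 4·(-5) = -20

-20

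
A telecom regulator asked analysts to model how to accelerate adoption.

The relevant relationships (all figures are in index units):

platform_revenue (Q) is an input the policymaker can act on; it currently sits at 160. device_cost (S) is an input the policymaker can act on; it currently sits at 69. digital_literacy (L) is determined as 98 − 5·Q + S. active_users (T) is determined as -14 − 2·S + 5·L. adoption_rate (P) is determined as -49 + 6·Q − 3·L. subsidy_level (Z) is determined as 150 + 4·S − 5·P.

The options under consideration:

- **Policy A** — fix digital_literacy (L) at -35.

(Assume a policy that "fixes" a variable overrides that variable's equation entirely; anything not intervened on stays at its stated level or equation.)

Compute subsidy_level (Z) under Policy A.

-4654

Policy A (L := -35):
  Q = 160
  S = 69
  L = -35
  P = -49 + 6·160 − 3·(-35) = 1016
  Z = 150 + 4·69 − 5·1016 = -4654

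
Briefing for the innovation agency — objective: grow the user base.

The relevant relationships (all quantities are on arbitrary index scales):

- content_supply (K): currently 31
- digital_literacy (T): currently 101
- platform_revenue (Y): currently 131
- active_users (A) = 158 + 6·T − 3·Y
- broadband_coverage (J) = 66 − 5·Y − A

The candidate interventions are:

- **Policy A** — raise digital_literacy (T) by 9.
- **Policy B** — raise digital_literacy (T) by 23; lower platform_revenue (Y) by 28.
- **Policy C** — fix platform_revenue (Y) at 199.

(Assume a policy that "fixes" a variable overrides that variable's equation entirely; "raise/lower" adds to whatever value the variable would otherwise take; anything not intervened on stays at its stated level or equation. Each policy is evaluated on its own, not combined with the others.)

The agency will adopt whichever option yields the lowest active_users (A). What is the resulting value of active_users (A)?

167

Policy A (T + 9):
  T = 101 + 9 = 110
  Y = 131
  A = 158 + 6·110 − 3·131 = 425
Policy B (T + 23, Y − 28):
  T = 101 + 23 = 124
  Y = 131 − 28 = 103
  A = 158 + 6·124 − 3·103 = 593
Policy C (Y := 199):
  T = 101
  Y = 199
  A = 158 + 6·101 − 3·199 = 167
Comparing — Policy A: A=425, Policy B: A=593, Policy C: A=167. Lowest is 167 (Policy C).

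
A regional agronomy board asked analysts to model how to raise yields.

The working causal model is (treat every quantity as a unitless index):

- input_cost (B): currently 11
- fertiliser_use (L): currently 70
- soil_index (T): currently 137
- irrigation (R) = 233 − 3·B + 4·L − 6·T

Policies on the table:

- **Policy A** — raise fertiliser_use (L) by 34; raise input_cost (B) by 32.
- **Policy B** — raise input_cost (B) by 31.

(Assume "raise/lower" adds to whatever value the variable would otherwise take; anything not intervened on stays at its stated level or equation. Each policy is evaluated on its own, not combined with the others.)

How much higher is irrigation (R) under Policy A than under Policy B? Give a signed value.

133

Policy A (L + 34, B + 32):
  B = 11 + 32 = 43
  L = 70 + 34 = 104
  T = 137
  R = 233 − 3·43 + 4·104 − 6·137 = -302
Policy B (B + 31):
  B = 11 + 31 = 42
  L = 70
  T = 137
  R = 233 − 3·42 + 4·70 − 6·137 = -435
R: -302 − (-435) = 133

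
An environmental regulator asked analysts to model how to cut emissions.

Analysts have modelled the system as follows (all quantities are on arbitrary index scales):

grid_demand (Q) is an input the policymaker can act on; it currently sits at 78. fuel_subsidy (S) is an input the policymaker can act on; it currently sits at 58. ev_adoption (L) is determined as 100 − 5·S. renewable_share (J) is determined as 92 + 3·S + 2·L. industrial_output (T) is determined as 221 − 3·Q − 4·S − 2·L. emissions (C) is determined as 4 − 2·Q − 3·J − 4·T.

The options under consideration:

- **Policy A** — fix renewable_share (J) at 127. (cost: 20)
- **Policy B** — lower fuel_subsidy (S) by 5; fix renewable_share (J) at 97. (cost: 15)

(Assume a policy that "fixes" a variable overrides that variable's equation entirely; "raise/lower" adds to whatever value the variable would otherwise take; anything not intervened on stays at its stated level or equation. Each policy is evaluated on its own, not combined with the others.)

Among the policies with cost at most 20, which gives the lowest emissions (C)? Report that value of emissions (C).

Policy A (J := 127):
  Q = 78
  S = 58
  L = 100 − 5·58 = -190
  J = 127
  T = 221 − 3·78 − 4·58 − 2·(-190) = 135
  C = 4 − 2·78 − 3·127 − 4·135 = -1073
Policy B (S − 5, J := 97):
  Q = 78
  S = 58 − 5 = 53
  L = 100 − 5·53 = -165
  J = 97
  T = 221 − 3·78 − 4·53 − 2·(-165) = 105
  C = 4 − 2·78 − 3·97 − 4·105 = -863
Comparing — Policy A: C=-1073, Policy B: C=-863. Lowest is -1073 (Policy A).

-1073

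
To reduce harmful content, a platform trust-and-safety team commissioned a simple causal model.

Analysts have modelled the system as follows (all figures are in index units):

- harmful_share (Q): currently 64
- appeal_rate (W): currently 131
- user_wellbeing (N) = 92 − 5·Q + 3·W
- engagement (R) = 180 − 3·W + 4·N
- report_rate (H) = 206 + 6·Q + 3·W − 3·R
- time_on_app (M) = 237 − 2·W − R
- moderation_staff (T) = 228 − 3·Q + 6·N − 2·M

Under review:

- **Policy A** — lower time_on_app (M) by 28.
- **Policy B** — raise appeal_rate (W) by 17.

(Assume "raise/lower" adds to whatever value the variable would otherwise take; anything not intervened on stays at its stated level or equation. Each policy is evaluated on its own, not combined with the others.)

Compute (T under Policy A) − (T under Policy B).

-624

Policy A (M − 28):
  Q = 64
  W = 131
  N = 92 − 5·64 + 3·131 = 165
  R = 180 − 3·131 + 4·165 = 447
  M = 237 − 2·131 − 447 (−28 from intervention) = -500
  T = 228 − 3·64 + 6·165 − 2·(-500) = 2026
Policy B (W + 17):
  Q = 64
  W = 131 + 17 = 148
  N = 92 − 5·64 + 3·148 = 216
  R = 180 − 3·148 + 4·216 = 600
  M = 237 − 2·148 − 600 = -659
  T = 228 − 3·64 + 6·216 − 2·(-659) = 2650
T: 2026 − 2650 = -624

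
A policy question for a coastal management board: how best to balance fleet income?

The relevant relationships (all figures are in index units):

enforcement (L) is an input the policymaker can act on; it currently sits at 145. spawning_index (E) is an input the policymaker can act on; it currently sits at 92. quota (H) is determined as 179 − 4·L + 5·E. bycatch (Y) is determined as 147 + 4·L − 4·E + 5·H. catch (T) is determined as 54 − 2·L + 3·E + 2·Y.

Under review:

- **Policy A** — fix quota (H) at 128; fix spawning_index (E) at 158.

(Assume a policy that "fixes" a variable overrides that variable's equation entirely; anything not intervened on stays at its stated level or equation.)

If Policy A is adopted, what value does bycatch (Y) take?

735

Policy A (H := 128, E := 158):
  L = 145
  E = 158
  H = 128
  Y = 147 + 4·145 − 4·158 + 5·128 = 735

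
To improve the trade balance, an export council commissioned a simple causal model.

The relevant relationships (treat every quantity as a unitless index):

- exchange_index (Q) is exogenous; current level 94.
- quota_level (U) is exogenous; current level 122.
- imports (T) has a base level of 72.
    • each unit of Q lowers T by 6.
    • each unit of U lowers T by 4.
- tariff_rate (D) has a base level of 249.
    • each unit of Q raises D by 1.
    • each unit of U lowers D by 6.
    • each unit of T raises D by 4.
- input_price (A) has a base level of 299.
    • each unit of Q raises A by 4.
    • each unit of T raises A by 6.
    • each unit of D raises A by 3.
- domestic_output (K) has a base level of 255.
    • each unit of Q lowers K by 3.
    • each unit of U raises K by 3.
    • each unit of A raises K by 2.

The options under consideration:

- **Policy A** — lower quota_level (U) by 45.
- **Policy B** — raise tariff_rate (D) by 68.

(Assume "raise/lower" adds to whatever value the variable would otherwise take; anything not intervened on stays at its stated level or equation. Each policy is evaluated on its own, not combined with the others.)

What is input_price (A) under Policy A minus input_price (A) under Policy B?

Policy A (U − 45):
  Q = 94
  U = 122 − 45 = 77
  T = 72 − 6·94 − 4·77 = -800
  D = 249 + 94 − 6·77 + 4·(-800) = -3319
  A = 299 + 4·94 + 6·(-800) + 3·(-3319) = -14082
Policy B (D + 68):
  Q = 94
  U = 122
  T = 72 − 6·94 − 4·122 = -980
  D = 249 + 94 − 6·122 + 4·(-980) (+68 from intervention) = -4241
  A = 299 + 4·94 + 6·(-980) + 3·(-4241) = -17928
A: -14082 − (-17928) = 3846

3846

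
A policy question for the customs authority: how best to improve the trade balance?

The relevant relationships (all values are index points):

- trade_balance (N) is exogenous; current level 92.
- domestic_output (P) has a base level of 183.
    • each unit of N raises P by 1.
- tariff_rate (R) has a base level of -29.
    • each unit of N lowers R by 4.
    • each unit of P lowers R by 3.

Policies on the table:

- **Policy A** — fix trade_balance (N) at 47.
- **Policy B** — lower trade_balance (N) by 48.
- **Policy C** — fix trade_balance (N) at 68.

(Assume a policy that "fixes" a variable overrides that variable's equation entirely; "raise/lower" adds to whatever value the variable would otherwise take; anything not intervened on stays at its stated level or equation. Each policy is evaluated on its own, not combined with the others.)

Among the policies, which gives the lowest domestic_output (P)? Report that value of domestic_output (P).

Policy A (N := 47):
  N = 47
  P = 183 + 47 = 230
Policy B (N − 48):
  N = 92 − 48 = 44
  P = 183 + 44 = 227
Policy C (N := 68):
  N = 68
  P = 183 + 68 = 251
Comparing — Policy A: P=230, Policy B: P=227, Policy C: P=251. Lowest is 227 (Policy B).

227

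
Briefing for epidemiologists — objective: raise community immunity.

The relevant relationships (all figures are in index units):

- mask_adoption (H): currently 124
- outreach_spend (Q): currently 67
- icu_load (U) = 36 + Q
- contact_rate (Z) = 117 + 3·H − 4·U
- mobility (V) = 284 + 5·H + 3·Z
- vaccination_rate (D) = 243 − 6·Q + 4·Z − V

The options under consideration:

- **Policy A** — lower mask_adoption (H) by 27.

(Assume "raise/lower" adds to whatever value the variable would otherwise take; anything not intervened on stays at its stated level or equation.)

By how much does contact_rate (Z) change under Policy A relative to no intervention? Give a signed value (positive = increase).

-81

Baseline:
  H = 124
  Q = 67
  U = 36 + 67 = 103
  Z = 117 + 3·124 − 4·103 = 77
Policy A (H − 27):
  H = 124 − 27 = 97
  Q = 67
  U = 36 + 67 = 103
  Z = 117 + 3·97 − 4·103 = -4
Change in Z: -4 − 77 = -81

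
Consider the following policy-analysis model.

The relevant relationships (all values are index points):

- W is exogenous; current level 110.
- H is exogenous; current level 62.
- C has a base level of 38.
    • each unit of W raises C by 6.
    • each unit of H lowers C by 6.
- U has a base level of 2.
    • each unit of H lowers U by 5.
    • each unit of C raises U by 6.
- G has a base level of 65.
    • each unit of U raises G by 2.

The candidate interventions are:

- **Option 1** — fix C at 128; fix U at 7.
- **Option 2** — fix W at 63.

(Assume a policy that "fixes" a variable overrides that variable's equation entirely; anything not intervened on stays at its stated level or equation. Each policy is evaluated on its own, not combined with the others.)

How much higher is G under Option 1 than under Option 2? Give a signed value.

102

Option 1 (C := 128, U := 7):
  W = 110
  H = 62
  C = 128
  U = 7
  G = 65 + 2·7 = 79
Option 2 (W := 63):
  W = 63
  H = 62
  C = 38 + 6·63 − 6·62 = 44
  U = 2 − 5·62 + 6·44 = -44
  G = 65 + 2·(-44) = -23
G: 79 − (-23) = 102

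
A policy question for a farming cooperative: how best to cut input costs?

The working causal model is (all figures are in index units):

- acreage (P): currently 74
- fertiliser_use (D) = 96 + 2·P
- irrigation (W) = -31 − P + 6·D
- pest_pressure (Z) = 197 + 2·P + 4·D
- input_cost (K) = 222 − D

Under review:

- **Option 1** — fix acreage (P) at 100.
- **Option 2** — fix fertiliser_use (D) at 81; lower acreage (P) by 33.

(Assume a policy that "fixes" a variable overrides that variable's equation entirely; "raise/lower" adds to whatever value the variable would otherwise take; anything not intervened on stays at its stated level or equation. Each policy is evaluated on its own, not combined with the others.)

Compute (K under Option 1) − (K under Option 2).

Option 1 (P := 100):
  P = 100
  D = 96 + 2·100 = 296
  K = 222 − 296 = -74
Option 2 (D := 81, P − 33):
  P = 74 − 33 = 41
  D = 81
  K = 222 − 81 = 141
K: -74 − 141 = -215

-215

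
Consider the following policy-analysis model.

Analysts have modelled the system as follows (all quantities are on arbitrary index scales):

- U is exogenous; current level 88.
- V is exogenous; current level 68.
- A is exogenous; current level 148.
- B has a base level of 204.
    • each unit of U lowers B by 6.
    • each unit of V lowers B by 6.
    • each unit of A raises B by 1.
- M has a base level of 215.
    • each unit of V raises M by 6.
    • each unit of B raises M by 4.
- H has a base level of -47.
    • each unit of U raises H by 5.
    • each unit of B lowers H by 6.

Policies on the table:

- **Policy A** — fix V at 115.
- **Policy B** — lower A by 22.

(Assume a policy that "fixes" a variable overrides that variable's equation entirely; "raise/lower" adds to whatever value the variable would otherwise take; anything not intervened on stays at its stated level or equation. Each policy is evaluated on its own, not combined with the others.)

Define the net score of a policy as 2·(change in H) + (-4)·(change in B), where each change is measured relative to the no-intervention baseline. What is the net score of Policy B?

352

Baseline:
  U = 88
  V = 68
  A = 148
  B = 204 − 6·88 − 6·68 + 148 = -584
  H = -47 + 5·88 − 6·(-584) = 3897
Policy B (A − 22):
  U = 88
  V = 68
  A = 148 − 22 = 126
  B = 204 − 6·88 − 6·68 + 126 = -606
  H = -47 + 5·88 − 6·(-606) = 4029
ΔH = 4029 − 3897 = 132; ΔB = -606 − (-584) = -22
Score = 2·132 + (-4)·(-22) = 352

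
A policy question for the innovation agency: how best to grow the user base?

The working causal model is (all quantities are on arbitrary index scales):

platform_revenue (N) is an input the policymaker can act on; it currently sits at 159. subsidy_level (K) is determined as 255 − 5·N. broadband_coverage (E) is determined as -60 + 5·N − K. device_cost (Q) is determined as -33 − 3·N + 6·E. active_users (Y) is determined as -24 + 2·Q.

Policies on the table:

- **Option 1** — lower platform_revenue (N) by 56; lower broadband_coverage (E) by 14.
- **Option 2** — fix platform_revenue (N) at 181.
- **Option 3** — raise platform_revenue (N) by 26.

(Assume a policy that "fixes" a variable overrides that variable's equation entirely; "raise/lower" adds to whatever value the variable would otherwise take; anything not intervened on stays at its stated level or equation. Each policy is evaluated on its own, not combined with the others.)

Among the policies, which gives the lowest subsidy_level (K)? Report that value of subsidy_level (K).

-670

Option 1 (N − 56, E − 14):
  N = 159 − 56 = 103
  K = 255 − 5·103 = -260
Option 2 (N := 181):
  N = 181
  K = 255 − 5·181 = -650
Option 3 (N + 26):
  N = 159 + 26 = 185
  K = 255 − 5·185 = -670
Comparing — Option 1: K=-260, Option 2: K=-650, Option 3: K=-670. Lowest is -670 (Option 3).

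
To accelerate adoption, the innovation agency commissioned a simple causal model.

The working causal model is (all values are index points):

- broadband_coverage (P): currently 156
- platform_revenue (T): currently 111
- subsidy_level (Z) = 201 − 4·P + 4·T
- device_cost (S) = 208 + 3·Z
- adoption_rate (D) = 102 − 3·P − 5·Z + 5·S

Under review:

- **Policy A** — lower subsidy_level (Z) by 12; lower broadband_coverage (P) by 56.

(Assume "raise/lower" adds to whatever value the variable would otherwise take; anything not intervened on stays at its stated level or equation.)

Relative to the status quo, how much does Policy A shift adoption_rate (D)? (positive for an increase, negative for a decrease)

2288

Baseline:
  P = 156
  T = 111
  Z = 201 − 4·156 + 4·111 = 21
  S = 208 + 3·21 = 271
  D = 102 − 3·156 − 5·21 + 5·271 = 884
Policy A (Z − 12, P − 56):
  P = 156 − 56 = 100
  T = 111
  Z = 201 − 4·100 + 4·111 (−12 from intervention) = 233
  S = 208 + 3·233 = 907
  D = 102 − 3·100 − 5·233 + 5·907 = 3172
Change in D: 3172 − 884 = 2288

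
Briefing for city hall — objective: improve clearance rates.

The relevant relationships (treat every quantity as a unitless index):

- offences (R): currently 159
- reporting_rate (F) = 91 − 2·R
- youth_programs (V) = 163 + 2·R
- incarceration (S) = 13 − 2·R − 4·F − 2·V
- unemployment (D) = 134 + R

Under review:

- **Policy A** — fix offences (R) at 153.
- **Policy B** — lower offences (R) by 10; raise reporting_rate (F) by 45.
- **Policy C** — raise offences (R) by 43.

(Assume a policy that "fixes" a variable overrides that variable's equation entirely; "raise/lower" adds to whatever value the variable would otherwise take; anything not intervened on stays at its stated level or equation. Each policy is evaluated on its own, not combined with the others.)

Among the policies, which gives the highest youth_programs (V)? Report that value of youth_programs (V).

Policy A (R := 153):
  R = 153
  V = 163 + 2·153 = 469
Policy B (R − 10, F + 45):
  R = 159 − 10 = 149
  V = 163 + 2·149 = 461
Policy C (R + 43):
  R = 159 + 43 = 202
  V = 163 + 2·202 = 567
Comparing — Policy A: V=469, Policy B: V=461, Policy C: V=567. Highest is 567 (Policy C).

567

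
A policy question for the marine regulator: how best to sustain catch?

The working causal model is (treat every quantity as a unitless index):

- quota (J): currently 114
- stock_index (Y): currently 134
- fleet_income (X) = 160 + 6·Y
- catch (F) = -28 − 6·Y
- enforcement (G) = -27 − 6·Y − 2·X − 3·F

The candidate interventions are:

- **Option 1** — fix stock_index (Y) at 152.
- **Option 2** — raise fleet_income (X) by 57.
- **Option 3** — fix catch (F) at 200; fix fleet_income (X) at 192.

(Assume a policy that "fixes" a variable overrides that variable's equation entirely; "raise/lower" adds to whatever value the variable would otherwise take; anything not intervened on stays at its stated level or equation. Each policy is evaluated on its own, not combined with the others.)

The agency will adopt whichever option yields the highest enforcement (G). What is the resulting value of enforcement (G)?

Option 1 (Y := 152):
  Y = 152
  X = 160 + 6·152 = 1072
  F = -28 − 6·152 = -940
  G = -27 − 6·152 − 2·1072 − 3·(-940) = -263
Option 2 (X + 57):
  Y = 134
  X = 160 + 6·134 (+57 from intervention) = 1021
  F = -28 − 6·134 = -832
  G = -27 − 6·134 − 2·1021 − 3·(-832) = -377
Option 3 (F := 200, X := 192):
  Y = 134
  X = 192
  F = 200
  G = -27 − 6·134 − 2·192 − 3·200 = -1815
Comparing — Option 1: G=-263, Option 2: G=-377, Option 3: G=-1815. Highest is -263 (Option 1).

-263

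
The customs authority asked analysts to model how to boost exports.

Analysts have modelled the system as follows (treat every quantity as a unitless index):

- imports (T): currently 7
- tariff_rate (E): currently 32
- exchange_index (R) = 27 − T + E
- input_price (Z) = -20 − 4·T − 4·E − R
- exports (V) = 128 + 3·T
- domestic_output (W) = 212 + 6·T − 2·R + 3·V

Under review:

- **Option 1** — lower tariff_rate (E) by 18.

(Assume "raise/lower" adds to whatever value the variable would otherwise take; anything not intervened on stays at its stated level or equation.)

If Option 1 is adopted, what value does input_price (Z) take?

Option 1 (E − 18):
  T = 7
  E = 32 − 18 = 14
  R = 27 − 7 + 14 = 34
  Z = -20 − 4·7 − 4·14 − 34 = -138

-138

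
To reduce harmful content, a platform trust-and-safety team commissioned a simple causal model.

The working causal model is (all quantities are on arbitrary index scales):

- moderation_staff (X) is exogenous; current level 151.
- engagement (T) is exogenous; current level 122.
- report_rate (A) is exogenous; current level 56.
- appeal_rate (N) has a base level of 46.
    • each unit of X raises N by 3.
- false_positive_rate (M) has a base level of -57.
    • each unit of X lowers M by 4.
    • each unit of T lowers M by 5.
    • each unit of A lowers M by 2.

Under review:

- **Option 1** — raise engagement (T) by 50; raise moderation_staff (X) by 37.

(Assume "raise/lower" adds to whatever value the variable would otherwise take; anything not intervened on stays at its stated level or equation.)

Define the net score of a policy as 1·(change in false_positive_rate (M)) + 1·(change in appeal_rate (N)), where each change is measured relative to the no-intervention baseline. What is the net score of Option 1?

-287

Baseline:
  X = 151
  T = 122
  A = 56
  N = 46 + 3·151 = 499
  M = -57 − 4·151 − 5·122 − 2·56 = -1383
Option 1 (T + 50, X + 37):
  X = 151 + 37 = 188
  T = 122 + 50 = 172
  A = 56
  N = 46 + 3·188 = 610
  M = -57 − 4·188 − 5·172 − 2·56 = -1781
ΔM = -1781 − (-1383) = -398; ΔN = 610 − 499 = 111
Score = 1·(-398) + 1·111 = -287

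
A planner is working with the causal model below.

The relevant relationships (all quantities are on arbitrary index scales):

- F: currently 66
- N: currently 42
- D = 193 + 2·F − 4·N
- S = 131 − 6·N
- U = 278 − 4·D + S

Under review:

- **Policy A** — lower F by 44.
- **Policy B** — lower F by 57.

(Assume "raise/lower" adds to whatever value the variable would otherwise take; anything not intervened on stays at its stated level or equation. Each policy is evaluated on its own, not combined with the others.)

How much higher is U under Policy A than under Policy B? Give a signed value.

-104

Policy A (F − 44):
  F = 66 − 44 = 22
  N = 42
  D = 193 + 2·22 − 4·42 = 69
  S = 131 − 6·42 = -121
  U = 278 − 4·69 + (-121) = -119
Policy B (F − 57):
  F = 66 − 57 = 9
  N = 42
  D = 193 + 2·9 − 4·42 = 43
  S = 131 − 6·42 = -121
  U = 278 − 4·43 + (-121) = -15
U: -119 − (-15) = -104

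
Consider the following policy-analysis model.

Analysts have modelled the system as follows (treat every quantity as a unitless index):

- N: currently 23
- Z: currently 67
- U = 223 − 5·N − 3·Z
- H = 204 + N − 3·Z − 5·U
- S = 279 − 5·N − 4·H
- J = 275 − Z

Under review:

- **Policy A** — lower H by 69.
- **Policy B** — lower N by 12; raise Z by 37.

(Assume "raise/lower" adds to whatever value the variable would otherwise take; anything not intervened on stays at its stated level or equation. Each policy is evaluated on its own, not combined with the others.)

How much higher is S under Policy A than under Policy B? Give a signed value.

Policy A (H − 69):
  N = 23
  Z = 67
  U = 223 − 5·23 − 3·67 = -93
  H = 204 + 23 − 3·67 − 5·(-93) (−69 from intervention) = 422
  S = 279 − 5·23 − 4·422 = -1524
Policy B (N − 12, Z + 37):
  N = 23 − 12 = 11
  Z = 67 + 37 = 104
  U = 223 − 5·11 − 3·104 = -144
  H = 204 + 11 − 3·104 − 5·(-144) = 623
  S = 279 − 5·11 − 4·623 = -2268
S: -1524 − (-2268) = 744

744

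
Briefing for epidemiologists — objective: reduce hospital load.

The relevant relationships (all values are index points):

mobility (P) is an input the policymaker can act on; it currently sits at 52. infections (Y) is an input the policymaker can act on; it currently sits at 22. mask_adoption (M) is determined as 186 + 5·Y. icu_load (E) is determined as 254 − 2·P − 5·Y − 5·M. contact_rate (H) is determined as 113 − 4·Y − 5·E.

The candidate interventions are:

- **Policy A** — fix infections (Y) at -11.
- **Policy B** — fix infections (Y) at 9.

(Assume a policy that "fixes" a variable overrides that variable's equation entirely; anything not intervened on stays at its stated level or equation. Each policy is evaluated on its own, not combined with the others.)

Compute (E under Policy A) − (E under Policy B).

600

Policy A (Y := -11):
  P = 52
  Y = -11
  M = 186 + 5·(-11) = 131
  E = 254 − 2·52 − 5·(-11) − 5·131 = -450
Policy B (Y := 9):
  P = 52
  Y = 9
  M = 186 + 5·9 = 231
  E = 254 − 2·52 − 5·9 − 5·231 = -1050
E: -450 − (-1050) = 600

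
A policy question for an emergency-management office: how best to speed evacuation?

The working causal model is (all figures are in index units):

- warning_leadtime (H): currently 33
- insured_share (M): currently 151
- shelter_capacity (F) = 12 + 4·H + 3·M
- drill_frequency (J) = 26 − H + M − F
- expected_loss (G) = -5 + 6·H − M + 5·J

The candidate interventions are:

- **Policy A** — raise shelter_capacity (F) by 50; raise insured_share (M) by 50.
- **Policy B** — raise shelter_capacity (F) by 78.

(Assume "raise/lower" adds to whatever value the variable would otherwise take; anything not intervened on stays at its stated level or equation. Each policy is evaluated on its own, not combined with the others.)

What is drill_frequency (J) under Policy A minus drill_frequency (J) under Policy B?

-72

Policy A (F + 50, M + 50):
  H = 33
  M = 151 + 50 = 201
  F = 12 + 4·33 + 3·201 (+50 from intervention) = 797
  J = 26 − 33 + 201 − 797 = -603
Policy B (F + 78):
  H = 33
  M = 151
  F = 12 + 4·33 + 3·151 (+78 from intervention) = 675
  J = 26 − 33 + 151 − 675 = -531
J: -603 − (-531) = -72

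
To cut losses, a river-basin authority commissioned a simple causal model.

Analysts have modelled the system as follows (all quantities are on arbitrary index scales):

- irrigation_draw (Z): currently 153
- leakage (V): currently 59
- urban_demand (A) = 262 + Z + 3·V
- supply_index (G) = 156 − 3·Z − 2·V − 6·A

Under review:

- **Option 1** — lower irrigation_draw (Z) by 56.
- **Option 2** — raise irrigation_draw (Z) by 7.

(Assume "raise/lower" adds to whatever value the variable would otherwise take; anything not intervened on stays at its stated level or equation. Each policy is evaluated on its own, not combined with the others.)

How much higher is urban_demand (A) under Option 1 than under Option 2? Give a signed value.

-63

Option 1 (Z − 56):
  Z = 153 − 56 = 97
  V = 59
  A = 262 + 97 + 3·59 = 536
Option 2 (Z + 7):
  Z = 153 + 7 = 160
  V = 59
  A = 262 + 160 + 3·59 = 599
A: 536 − 599 = -63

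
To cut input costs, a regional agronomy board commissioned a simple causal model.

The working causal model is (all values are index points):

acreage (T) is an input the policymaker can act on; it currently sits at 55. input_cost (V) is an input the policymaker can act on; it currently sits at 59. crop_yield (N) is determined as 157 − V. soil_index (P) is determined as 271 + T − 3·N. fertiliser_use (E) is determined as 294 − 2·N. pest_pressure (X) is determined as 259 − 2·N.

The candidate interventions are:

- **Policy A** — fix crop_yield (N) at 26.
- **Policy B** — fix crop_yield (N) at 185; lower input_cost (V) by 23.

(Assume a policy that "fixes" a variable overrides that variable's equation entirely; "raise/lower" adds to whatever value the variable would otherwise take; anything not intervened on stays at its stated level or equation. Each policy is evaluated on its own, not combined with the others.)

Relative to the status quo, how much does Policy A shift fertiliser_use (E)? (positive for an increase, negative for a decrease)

Baseline:
  V = 59
  N = 157 − 59 = 98
  E = 294 − 2·98 = 98
Policy A (N := 26):
  V = 59
  N = 26
  E = 294 − 2·26 = 242
Change in E: 242 − 98 = 144

144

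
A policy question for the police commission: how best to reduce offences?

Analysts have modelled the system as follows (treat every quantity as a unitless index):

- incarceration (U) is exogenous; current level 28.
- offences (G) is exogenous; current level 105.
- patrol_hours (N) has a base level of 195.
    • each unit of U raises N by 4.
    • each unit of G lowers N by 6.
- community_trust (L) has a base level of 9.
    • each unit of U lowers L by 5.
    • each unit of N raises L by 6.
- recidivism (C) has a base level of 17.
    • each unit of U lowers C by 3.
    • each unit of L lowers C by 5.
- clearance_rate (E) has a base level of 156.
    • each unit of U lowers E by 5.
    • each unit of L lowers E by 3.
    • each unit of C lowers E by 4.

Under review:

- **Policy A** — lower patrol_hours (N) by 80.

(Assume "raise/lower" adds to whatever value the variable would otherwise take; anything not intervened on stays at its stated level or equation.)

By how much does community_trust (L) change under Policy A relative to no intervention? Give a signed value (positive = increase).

Baseline:
  U = 28
  G = 105
  N = 195 + 4·28 − 6·105 = -323
  L = 9 − 5·28 + 6·(-323) = -2069
Policy A (N − 80):
  U = 28
  G = 105
  N = 195 + 4·28 − 6·105 (−80 from intervention) = -403
  L = 9 − 5·28 + 6·(-403) = -2549
Change in L: -2549 − (-2069) = -480

-480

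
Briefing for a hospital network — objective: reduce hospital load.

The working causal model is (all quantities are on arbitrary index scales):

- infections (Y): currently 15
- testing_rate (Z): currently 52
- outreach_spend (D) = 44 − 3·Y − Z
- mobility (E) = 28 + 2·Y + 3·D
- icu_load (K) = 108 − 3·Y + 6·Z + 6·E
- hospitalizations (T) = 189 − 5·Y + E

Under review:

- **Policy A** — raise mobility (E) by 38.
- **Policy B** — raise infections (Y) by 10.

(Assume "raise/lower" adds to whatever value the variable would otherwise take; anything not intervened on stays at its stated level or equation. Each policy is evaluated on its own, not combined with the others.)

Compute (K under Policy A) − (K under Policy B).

678

Policy A (E + 38):
  Y = 15
  Z = 52
  D = 44 − 3·15 − 52 = -53
  E = 28 + 2·15 + 3·(-53) (+38 from intervention) = -63
  K = 108 − 3·15 + 6·52 + 6·(-63) = -3
Policy B (Y + 10):
  Y = 15 + 10 = 25
  Z = 52
  D = 44 − 3·25 − 52 = -83
  E = 28 + 2·25 + 3·(-83) = -171
  K = 108 − 3·25 + 6·52 + 6·(-171) = -681
K: -3 − (-681) = 678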